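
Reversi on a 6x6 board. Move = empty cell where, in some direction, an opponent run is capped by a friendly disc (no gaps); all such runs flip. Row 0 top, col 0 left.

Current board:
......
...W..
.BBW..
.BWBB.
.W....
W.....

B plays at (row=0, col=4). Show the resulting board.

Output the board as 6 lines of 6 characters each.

Answer: ....B.
...B..
.BBW..
.BWBB.
.W....
W.....

Derivation:
Place B at (0,4); scan 8 dirs for brackets.
Dir NW: edge -> no flip
Dir N: edge -> no flip
Dir NE: edge -> no flip
Dir W: first cell '.' (not opp) -> no flip
Dir E: first cell '.' (not opp) -> no flip
Dir SW: opp run (1,3) capped by B -> flip
Dir S: first cell '.' (not opp) -> no flip
Dir SE: first cell '.' (not opp) -> no flip
All flips: (1,3)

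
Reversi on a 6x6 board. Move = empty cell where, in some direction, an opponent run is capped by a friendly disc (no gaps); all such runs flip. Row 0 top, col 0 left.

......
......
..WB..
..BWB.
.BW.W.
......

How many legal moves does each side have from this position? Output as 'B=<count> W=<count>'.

-- B to move --
(1,1): no bracket -> illegal
(1,2): flips 1 -> legal
(1,3): no bracket -> illegal
(2,1): flips 1 -> legal
(2,4): no bracket -> illegal
(3,1): no bracket -> illegal
(3,5): no bracket -> illegal
(4,3): flips 2 -> legal
(4,5): no bracket -> illegal
(5,1): no bracket -> illegal
(5,2): flips 1 -> legal
(5,3): no bracket -> illegal
(5,4): flips 1 -> legal
(5,5): no bracket -> illegal
B mobility = 5
-- W to move --
(1,2): no bracket -> illegal
(1,3): flips 1 -> legal
(1,4): no bracket -> illegal
(2,1): no bracket -> illegal
(2,4): flips 2 -> legal
(2,5): no bracket -> illegal
(3,0): no bracket -> illegal
(3,1): flips 1 -> legal
(3,5): flips 1 -> legal
(4,0): flips 1 -> legal
(4,3): no bracket -> illegal
(4,5): no bracket -> illegal
(5,0): no bracket -> illegal
(5,1): no bracket -> illegal
(5,2): no bracket -> illegal
W mobility = 5

Answer: B=5 W=5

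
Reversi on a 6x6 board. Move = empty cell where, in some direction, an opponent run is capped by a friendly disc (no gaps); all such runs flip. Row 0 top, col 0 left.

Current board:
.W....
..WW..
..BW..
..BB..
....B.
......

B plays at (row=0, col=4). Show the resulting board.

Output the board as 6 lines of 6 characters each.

Answer: .W..B.
..WB..
..BW..
..BB..
....B.
......

Derivation:
Place B at (0,4); scan 8 dirs for brackets.
Dir NW: edge -> no flip
Dir N: edge -> no flip
Dir NE: edge -> no flip
Dir W: first cell '.' (not opp) -> no flip
Dir E: first cell '.' (not opp) -> no flip
Dir SW: opp run (1,3) capped by B -> flip
Dir S: first cell '.' (not opp) -> no flip
Dir SE: first cell '.' (not opp) -> no flip
All flips: (1,3)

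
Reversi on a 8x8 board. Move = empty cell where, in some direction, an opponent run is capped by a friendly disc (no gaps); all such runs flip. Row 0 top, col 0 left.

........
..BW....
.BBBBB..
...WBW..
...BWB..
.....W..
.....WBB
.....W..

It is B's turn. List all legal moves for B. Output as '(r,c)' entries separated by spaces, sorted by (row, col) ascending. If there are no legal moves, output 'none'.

Answer: (0,2) (0,3) (0,4) (1,4) (3,2) (3,6) (4,2) (4,6) (5,4) (6,4)

Derivation:
(0,2): flips 1 -> legal
(0,3): flips 1 -> legal
(0,4): flips 1 -> legal
(1,4): flips 1 -> legal
(2,6): no bracket -> illegal
(3,2): flips 1 -> legal
(3,6): flips 1 -> legal
(4,2): flips 1 -> legal
(4,6): flips 1 -> legal
(5,3): no bracket -> illegal
(5,4): flips 1 -> legal
(5,6): no bracket -> illegal
(6,4): flips 1 -> legal
(7,4): no bracket -> illegal
(7,6): no bracket -> illegal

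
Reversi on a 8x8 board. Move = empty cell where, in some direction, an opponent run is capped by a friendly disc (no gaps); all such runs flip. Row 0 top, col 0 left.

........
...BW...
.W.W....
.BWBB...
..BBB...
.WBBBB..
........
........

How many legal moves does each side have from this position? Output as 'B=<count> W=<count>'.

Answer: B=7 W=11

Derivation:
-- B to move --
(0,3): no bracket -> illegal
(0,4): no bracket -> illegal
(0,5): no bracket -> illegal
(1,0): flips 2 -> legal
(1,1): flips 1 -> legal
(1,2): flips 1 -> legal
(1,5): flips 1 -> legal
(2,0): no bracket -> illegal
(2,2): flips 1 -> legal
(2,4): no bracket -> illegal
(2,5): no bracket -> illegal
(3,0): no bracket -> illegal
(4,0): no bracket -> illegal
(4,1): no bracket -> illegal
(5,0): flips 1 -> legal
(6,0): flips 1 -> legal
(6,1): no bracket -> illegal
(6,2): no bracket -> illegal
B mobility = 7
-- W to move --
(0,2): no bracket -> illegal
(0,3): flips 1 -> legal
(0,4): no bracket -> illegal
(1,2): flips 1 -> legal
(2,0): no bracket -> illegal
(2,2): no bracket -> illegal
(2,4): flips 2 -> legal
(2,5): no bracket -> illegal
(3,0): flips 1 -> legal
(3,5): flips 2 -> legal
(4,0): no bracket -> illegal
(4,1): flips 1 -> legal
(4,5): flips 1 -> legal
(4,6): no bracket -> illegal
(5,6): flips 4 -> legal
(6,1): no bracket -> illegal
(6,2): flips 2 -> legal
(6,3): flips 3 -> legal
(6,4): no bracket -> illegal
(6,5): flips 2 -> legal
(6,6): no bracket -> illegal
W mobility = 11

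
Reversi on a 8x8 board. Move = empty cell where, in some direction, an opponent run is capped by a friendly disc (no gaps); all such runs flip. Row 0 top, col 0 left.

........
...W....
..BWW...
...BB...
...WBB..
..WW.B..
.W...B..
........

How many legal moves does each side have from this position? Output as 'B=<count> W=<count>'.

-- B to move --
(0,2): no bracket -> illegal
(0,3): flips 2 -> legal
(0,4): flips 1 -> legal
(1,2): flips 1 -> legal
(1,4): flips 1 -> legal
(1,5): flips 1 -> legal
(2,5): flips 2 -> legal
(3,2): no bracket -> illegal
(3,5): no bracket -> illegal
(4,1): no bracket -> illegal
(4,2): flips 1 -> legal
(5,0): no bracket -> illegal
(5,1): no bracket -> illegal
(5,4): no bracket -> illegal
(6,0): no bracket -> illegal
(6,2): flips 1 -> legal
(6,3): flips 2 -> legal
(6,4): no bracket -> illegal
(7,0): flips 3 -> legal
(7,1): no bracket -> illegal
(7,2): no bracket -> illegal
B mobility = 10
-- W to move --
(1,1): no bracket -> illegal
(1,2): no bracket -> illegal
(2,1): flips 1 -> legal
(2,5): flips 1 -> legal
(3,1): flips 1 -> legal
(3,2): no bracket -> illegal
(3,5): flips 1 -> legal
(3,6): no bracket -> illegal
(4,2): flips 1 -> legal
(4,6): flips 2 -> legal
(5,4): flips 2 -> legal
(5,6): flips 2 -> legal
(6,4): no bracket -> illegal
(6,6): no bracket -> illegal
(7,4): no bracket -> illegal
(7,5): no bracket -> illegal
(7,6): no bracket -> illegal
W mobility = 8

Answer: B=10 W=8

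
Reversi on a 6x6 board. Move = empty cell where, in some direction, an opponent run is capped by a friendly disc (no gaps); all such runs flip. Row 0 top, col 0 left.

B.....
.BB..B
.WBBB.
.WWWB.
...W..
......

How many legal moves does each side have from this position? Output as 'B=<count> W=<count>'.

Answer: B=8 W=7

Derivation:
-- B to move --
(1,0): no bracket -> illegal
(2,0): flips 1 -> legal
(3,0): flips 4 -> legal
(4,0): flips 1 -> legal
(4,1): flips 3 -> legal
(4,2): flips 2 -> legal
(4,4): flips 1 -> legal
(5,2): flips 1 -> legal
(5,3): flips 2 -> legal
(5,4): no bracket -> illegal
B mobility = 8
-- W to move --
(0,1): flips 1 -> legal
(0,2): flips 2 -> legal
(0,3): flips 1 -> legal
(0,4): no bracket -> illegal
(0,5): no bracket -> illegal
(1,0): no bracket -> illegal
(1,3): flips 2 -> legal
(1,4): flips 1 -> legal
(2,0): no bracket -> illegal
(2,5): flips 4 -> legal
(3,5): flips 1 -> legal
(4,4): no bracket -> illegal
(4,5): no bracket -> illegal
W mobility = 7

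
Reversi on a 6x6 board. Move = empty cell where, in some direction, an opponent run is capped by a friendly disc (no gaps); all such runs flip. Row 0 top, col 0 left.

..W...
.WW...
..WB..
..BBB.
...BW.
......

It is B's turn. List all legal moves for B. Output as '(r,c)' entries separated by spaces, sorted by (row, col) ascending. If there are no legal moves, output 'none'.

Answer: (0,0) (0,1) (2,1) (4,5) (5,4) (5,5)

Derivation:
(0,0): flips 2 -> legal
(0,1): flips 1 -> legal
(0,3): no bracket -> illegal
(1,0): no bracket -> illegal
(1,3): no bracket -> illegal
(2,0): no bracket -> illegal
(2,1): flips 1 -> legal
(3,1): no bracket -> illegal
(3,5): no bracket -> illegal
(4,5): flips 1 -> legal
(5,3): no bracket -> illegal
(5,4): flips 1 -> legal
(5,5): flips 1 -> legal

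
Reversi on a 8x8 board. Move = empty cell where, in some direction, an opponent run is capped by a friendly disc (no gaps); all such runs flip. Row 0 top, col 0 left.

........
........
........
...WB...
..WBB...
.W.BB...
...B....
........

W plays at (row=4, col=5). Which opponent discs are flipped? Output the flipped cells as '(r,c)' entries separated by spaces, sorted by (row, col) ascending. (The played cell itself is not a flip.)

Dir NW: opp run (3,4), next='.' -> no flip
Dir N: first cell '.' (not opp) -> no flip
Dir NE: first cell '.' (not opp) -> no flip
Dir W: opp run (4,4) (4,3) capped by W -> flip
Dir E: first cell '.' (not opp) -> no flip
Dir SW: opp run (5,4) (6,3), next='.' -> no flip
Dir S: first cell '.' (not opp) -> no flip
Dir SE: first cell '.' (not opp) -> no flip

Answer: (4,3) (4,4)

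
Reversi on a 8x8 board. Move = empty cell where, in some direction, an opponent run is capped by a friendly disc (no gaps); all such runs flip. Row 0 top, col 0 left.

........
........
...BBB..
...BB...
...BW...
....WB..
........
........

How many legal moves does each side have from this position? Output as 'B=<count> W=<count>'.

Answer: B=4 W=6

Derivation:
-- B to move --
(3,5): no bracket -> illegal
(4,5): flips 1 -> legal
(5,3): flips 1 -> legal
(6,3): no bracket -> illegal
(6,4): flips 2 -> legal
(6,5): flips 1 -> legal
B mobility = 4
-- W to move --
(1,2): no bracket -> illegal
(1,3): no bracket -> illegal
(1,4): flips 2 -> legal
(1,5): no bracket -> illegal
(1,6): no bracket -> illegal
(2,2): flips 1 -> legal
(2,6): no bracket -> illegal
(3,2): flips 1 -> legal
(3,5): no bracket -> illegal
(3,6): no bracket -> illegal
(4,2): flips 1 -> legal
(4,5): no bracket -> illegal
(4,6): no bracket -> illegal
(5,2): no bracket -> illegal
(5,3): no bracket -> illegal
(5,6): flips 1 -> legal
(6,4): no bracket -> illegal
(6,5): no bracket -> illegal
(6,6): flips 1 -> legal
W mobility = 6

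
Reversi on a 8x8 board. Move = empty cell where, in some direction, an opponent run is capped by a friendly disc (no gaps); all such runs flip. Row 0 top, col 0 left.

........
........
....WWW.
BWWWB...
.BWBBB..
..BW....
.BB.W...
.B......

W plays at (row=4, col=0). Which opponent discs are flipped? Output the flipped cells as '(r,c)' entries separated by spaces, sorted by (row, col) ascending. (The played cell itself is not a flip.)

Dir NW: edge -> no flip
Dir N: opp run (3,0), next='.' -> no flip
Dir NE: first cell 'W' (not opp) -> no flip
Dir W: edge -> no flip
Dir E: opp run (4,1) capped by W -> flip
Dir SW: edge -> no flip
Dir S: first cell '.' (not opp) -> no flip
Dir SE: first cell '.' (not opp) -> no flip

Answer: (4,1)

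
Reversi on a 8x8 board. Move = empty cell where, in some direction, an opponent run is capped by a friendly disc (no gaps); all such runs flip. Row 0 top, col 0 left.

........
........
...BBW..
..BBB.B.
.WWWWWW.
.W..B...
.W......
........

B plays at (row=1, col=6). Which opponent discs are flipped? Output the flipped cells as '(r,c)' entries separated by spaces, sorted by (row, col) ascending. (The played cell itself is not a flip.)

Dir NW: first cell '.' (not opp) -> no flip
Dir N: first cell '.' (not opp) -> no flip
Dir NE: first cell '.' (not opp) -> no flip
Dir W: first cell '.' (not opp) -> no flip
Dir E: first cell '.' (not opp) -> no flip
Dir SW: opp run (2,5) capped by B -> flip
Dir S: first cell '.' (not opp) -> no flip
Dir SE: first cell '.' (not opp) -> no flip

Answer: (2,5)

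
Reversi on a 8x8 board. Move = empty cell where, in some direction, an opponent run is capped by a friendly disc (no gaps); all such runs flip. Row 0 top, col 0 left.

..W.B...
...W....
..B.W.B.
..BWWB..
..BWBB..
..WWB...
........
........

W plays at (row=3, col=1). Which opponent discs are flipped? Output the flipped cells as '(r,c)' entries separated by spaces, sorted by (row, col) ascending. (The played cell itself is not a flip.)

Answer: (2,2) (3,2) (4,2)

Derivation:
Dir NW: first cell '.' (not opp) -> no flip
Dir N: first cell '.' (not opp) -> no flip
Dir NE: opp run (2,2) capped by W -> flip
Dir W: first cell '.' (not opp) -> no flip
Dir E: opp run (3,2) capped by W -> flip
Dir SW: first cell '.' (not opp) -> no flip
Dir S: first cell '.' (not opp) -> no flip
Dir SE: opp run (4,2) capped by W -> flip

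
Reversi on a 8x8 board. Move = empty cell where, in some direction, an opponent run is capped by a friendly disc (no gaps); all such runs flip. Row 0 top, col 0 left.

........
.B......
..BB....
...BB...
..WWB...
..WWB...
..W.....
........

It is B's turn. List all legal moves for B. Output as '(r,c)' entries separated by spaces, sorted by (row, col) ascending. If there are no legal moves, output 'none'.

(3,1): no bracket -> illegal
(3,2): flips 1 -> legal
(4,1): flips 2 -> legal
(5,1): flips 3 -> legal
(6,1): flips 2 -> legal
(6,3): flips 2 -> legal
(6,4): no bracket -> illegal
(7,1): flips 2 -> legal
(7,2): no bracket -> illegal
(7,3): no bracket -> illegal

Answer: (3,2) (4,1) (5,1) (6,1) (6,3) (7,1)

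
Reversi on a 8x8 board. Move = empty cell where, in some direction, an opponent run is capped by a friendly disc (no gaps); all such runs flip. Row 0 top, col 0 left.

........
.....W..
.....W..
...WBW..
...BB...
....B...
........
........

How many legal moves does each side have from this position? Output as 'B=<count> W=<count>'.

-- B to move --
(0,4): no bracket -> illegal
(0,5): no bracket -> illegal
(0,6): no bracket -> illegal
(1,4): no bracket -> illegal
(1,6): flips 1 -> legal
(2,2): flips 1 -> legal
(2,3): flips 1 -> legal
(2,4): no bracket -> illegal
(2,6): flips 1 -> legal
(3,2): flips 1 -> legal
(3,6): flips 1 -> legal
(4,2): no bracket -> illegal
(4,5): no bracket -> illegal
(4,6): no bracket -> illegal
B mobility = 6
-- W to move --
(2,3): no bracket -> illegal
(2,4): no bracket -> illegal
(3,2): no bracket -> illegal
(4,2): no bracket -> illegal
(4,5): no bracket -> illegal
(5,2): flips 2 -> legal
(5,3): flips 2 -> legal
(5,5): flips 1 -> legal
(6,3): no bracket -> illegal
(6,4): no bracket -> illegal
(6,5): no bracket -> illegal
W mobility = 3

Answer: B=6 W=3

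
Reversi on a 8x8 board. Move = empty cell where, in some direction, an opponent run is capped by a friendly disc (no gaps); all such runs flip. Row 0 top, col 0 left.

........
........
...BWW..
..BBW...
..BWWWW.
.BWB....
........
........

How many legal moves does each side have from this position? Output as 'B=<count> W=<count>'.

-- B to move --
(1,3): no bracket -> illegal
(1,4): no bracket -> illegal
(1,5): flips 1 -> legal
(1,6): no bracket -> illegal
(2,6): flips 2 -> legal
(3,5): flips 2 -> legal
(3,6): no bracket -> illegal
(3,7): no bracket -> illegal
(4,1): no bracket -> illegal
(4,7): flips 4 -> legal
(5,4): flips 1 -> legal
(5,5): flips 1 -> legal
(5,6): flips 2 -> legal
(5,7): no bracket -> illegal
(6,1): no bracket -> illegal
(6,2): flips 1 -> legal
(6,3): no bracket -> illegal
B mobility = 8
-- W to move --
(1,2): flips 1 -> legal
(1,3): flips 2 -> legal
(1,4): no bracket -> illegal
(2,1): flips 1 -> legal
(2,2): flips 4 -> legal
(3,1): flips 2 -> legal
(4,0): no bracket -> illegal
(4,1): flips 1 -> legal
(5,0): flips 1 -> legal
(5,4): flips 1 -> legal
(6,0): flips 3 -> legal
(6,1): no bracket -> illegal
(6,2): flips 1 -> legal
(6,3): flips 1 -> legal
(6,4): no bracket -> illegal
W mobility = 11

Answer: B=8 W=11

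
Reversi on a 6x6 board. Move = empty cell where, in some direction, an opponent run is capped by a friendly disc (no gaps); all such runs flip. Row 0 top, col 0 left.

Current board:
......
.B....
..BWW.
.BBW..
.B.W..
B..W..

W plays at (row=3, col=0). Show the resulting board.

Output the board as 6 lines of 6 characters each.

Place W at (3,0); scan 8 dirs for brackets.
Dir NW: edge -> no flip
Dir N: first cell '.' (not opp) -> no flip
Dir NE: first cell '.' (not opp) -> no flip
Dir W: edge -> no flip
Dir E: opp run (3,1) (3,2) capped by W -> flip
Dir SW: edge -> no flip
Dir S: first cell '.' (not opp) -> no flip
Dir SE: opp run (4,1), next='.' -> no flip
All flips: (3,1) (3,2)

Answer: ......
.B....
..BWW.
WWWW..
.B.W..
B..W..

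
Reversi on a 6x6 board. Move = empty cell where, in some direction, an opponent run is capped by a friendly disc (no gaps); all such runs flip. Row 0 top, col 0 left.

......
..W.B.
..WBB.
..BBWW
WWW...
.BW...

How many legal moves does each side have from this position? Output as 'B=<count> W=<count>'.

Answer: B=9 W=8

Derivation:
-- B to move --
(0,1): flips 1 -> legal
(0,2): flips 2 -> legal
(0,3): no bracket -> illegal
(1,1): flips 1 -> legal
(1,3): no bracket -> illegal
(2,1): flips 1 -> legal
(2,5): no bracket -> illegal
(3,0): no bracket -> illegal
(3,1): flips 1 -> legal
(4,3): no bracket -> illegal
(4,4): flips 1 -> legal
(4,5): flips 1 -> legal
(5,0): flips 1 -> legal
(5,3): flips 1 -> legal
B mobility = 9
-- W to move --
(0,3): no bracket -> illegal
(0,4): flips 2 -> legal
(0,5): flips 3 -> legal
(1,3): flips 1 -> legal
(1,5): flips 2 -> legal
(2,1): no bracket -> illegal
(2,5): flips 2 -> legal
(3,1): flips 2 -> legal
(4,3): no bracket -> illegal
(4,4): flips 1 -> legal
(5,0): flips 1 -> legal
W mobility = 8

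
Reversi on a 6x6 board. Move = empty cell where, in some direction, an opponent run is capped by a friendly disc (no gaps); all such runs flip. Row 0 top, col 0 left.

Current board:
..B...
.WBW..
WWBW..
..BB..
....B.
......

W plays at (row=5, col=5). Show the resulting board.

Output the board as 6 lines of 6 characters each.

Answer: ..B...
.WBW..
WWWW..
..BW..
....W.
.....W

Derivation:
Place W at (5,5); scan 8 dirs for brackets.
Dir NW: opp run (4,4) (3,3) (2,2) capped by W -> flip
Dir N: first cell '.' (not opp) -> no flip
Dir NE: edge -> no flip
Dir W: first cell '.' (not opp) -> no flip
Dir E: edge -> no flip
Dir SW: edge -> no flip
Dir S: edge -> no flip
Dir SE: edge -> no flip
All flips: (2,2) (3,3) (4,4)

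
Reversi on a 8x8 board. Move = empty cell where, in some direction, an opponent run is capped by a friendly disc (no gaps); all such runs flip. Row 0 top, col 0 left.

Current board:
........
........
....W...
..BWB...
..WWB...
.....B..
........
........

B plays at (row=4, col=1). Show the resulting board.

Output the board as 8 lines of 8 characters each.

Place B at (4,1); scan 8 dirs for brackets.
Dir NW: first cell '.' (not opp) -> no flip
Dir N: first cell '.' (not opp) -> no flip
Dir NE: first cell 'B' (not opp) -> no flip
Dir W: first cell '.' (not opp) -> no flip
Dir E: opp run (4,2) (4,3) capped by B -> flip
Dir SW: first cell '.' (not opp) -> no flip
Dir S: first cell '.' (not opp) -> no flip
Dir SE: first cell '.' (not opp) -> no flip
All flips: (4,2) (4,3)

Answer: ........
........
....W...
..BWB...
.BBBB...
.....B..
........
........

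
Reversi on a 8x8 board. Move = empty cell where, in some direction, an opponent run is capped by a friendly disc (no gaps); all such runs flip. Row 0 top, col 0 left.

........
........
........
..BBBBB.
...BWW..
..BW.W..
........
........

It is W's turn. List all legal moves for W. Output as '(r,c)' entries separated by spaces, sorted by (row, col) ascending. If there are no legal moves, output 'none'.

Answer: (2,2) (2,3) (2,4) (2,5) (2,6) (2,7) (4,2) (5,1)

Derivation:
(2,1): no bracket -> illegal
(2,2): flips 1 -> legal
(2,3): flips 3 -> legal
(2,4): flips 1 -> legal
(2,5): flips 1 -> legal
(2,6): flips 1 -> legal
(2,7): flips 1 -> legal
(3,1): no bracket -> illegal
(3,7): no bracket -> illegal
(4,1): no bracket -> illegal
(4,2): flips 1 -> legal
(4,6): no bracket -> illegal
(4,7): no bracket -> illegal
(5,1): flips 1 -> legal
(5,4): no bracket -> illegal
(6,1): no bracket -> illegal
(6,2): no bracket -> illegal
(6,3): no bracket -> illegal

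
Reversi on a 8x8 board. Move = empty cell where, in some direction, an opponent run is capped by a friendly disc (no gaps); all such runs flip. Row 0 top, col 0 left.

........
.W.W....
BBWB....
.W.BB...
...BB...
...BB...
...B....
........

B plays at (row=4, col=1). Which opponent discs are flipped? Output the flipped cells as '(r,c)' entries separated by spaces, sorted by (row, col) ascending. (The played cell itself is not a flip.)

Answer: (3,1)

Derivation:
Dir NW: first cell '.' (not opp) -> no flip
Dir N: opp run (3,1) capped by B -> flip
Dir NE: first cell '.' (not opp) -> no flip
Dir W: first cell '.' (not opp) -> no flip
Dir E: first cell '.' (not opp) -> no flip
Dir SW: first cell '.' (not opp) -> no flip
Dir S: first cell '.' (not opp) -> no flip
Dir SE: first cell '.' (not opp) -> no flip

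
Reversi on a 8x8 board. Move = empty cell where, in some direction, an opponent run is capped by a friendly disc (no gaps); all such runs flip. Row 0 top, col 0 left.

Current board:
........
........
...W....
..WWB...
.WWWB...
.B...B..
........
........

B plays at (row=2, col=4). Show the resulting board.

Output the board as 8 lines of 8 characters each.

Place B at (2,4); scan 8 dirs for brackets.
Dir NW: first cell '.' (not opp) -> no flip
Dir N: first cell '.' (not opp) -> no flip
Dir NE: first cell '.' (not opp) -> no flip
Dir W: opp run (2,3), next='.' -> no flip
Dir E: first cell '.' (not opp) -> no flip
Dir SW: opp run (3,3) (4,2) capped by B -> flip
Dir S: first cell 'B' (not opp) -> no flip
Dir SE: first cell '.' (not opp) -> no flip
All flips: (3,3) (4,2)

Answer: ........
........
...WB...
..WBB...
.WBWB...
.B...B..
........
........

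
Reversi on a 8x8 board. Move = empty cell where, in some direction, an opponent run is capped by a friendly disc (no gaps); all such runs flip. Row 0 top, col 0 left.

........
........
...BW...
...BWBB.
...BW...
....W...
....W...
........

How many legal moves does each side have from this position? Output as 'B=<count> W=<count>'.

Answer: B=7 W=8

Derivation:
-- B to move --
(1,3): flips 1 -> legal
(1,4): no bracket -> illegal
(1,5): flips 1 -> legal
(2,5): flips 2 -> legal
(4,5): flips 2 -> legal
(5,3): flips 1 -> legal
(5,5): flips 1 -> legal
(6,3): no bracket -> illegal
(6,5): flips 1 -> legal
(7,3): no bracket -> illegal
(7,4): no bracket -> illegal
(7,5): no bracket -> illegal
B mobility = 7
-- W to move --
(1,2): flips 1 -> legal
(1,3): no bracket -> illegal
(1,4): no bracket -> illegal
(2,2): flips 2 -> legal
(2,5): no bracket -> illegal
(2,6): flips 1 -> legal
(2,7): no bracket -> illegal
(3,2): flips 2 -> legal
(3,7): flips 2 -> legal
(4,2): flips 2 -> legal
(4,5): no bracket -> illegal
(4,6): flips 1 -> legal
(4,7): no bracket -> illegal
(5,2): flips 1 -> legal
(5,3): no bracket -> illegal
W mobility = 8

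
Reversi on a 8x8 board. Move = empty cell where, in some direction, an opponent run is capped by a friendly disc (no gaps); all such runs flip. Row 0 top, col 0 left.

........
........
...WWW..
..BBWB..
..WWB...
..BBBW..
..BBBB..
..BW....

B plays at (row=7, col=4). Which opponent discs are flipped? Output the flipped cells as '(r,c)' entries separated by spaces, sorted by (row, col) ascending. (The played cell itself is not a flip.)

Dir NW: first cell 'B' (not opp) -> no flip
Dir N: first cell 'B' (not opp) -> no flip
Dir NE: first cell 'B' (not opp) -> no flip
Dir W: opp run (7,3) capped by B -> flip
Dir E: first cell '.' (not opp) -> no flip
Dir SW: edge -> no flip
Dir S: edge -> no flip
Dir SE: edge -> no flip

Answer: (7,3)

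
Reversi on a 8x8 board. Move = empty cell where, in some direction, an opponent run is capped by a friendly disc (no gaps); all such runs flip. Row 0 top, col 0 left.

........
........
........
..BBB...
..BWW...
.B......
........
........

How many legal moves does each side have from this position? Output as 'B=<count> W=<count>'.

-- B to move --
(3,5): no bracket -> illegal
(4,5): flips 2 -> legal
(5,2): flips 1 -> legal
(5,3): flips 1 -> legal
(5,4): flips 2 -> legal
(5,5): flips 1 -> legal
B mobility = 5
-- W to move --
(2,1): flips 1 -> legal
(2,2): flips 1 -> legal
(2,3): flips 1 -> legal
(2,4): flips 1 -> legal
(2,5): flips 1 -> legal
(3,1): no bracket -> illegal
(3,5): no bracket -> illegal
(4,0): no bracket -> illegal
(4,1): flips 1 -> legal
(4,5): no bracket -> illegal
(5,0): no bracket -> illegal
(5,2): no bracket -> illegal
(5,3): no bracket -> illegal
(6,0): no bracket -> illegal
(6,1): no bracket -> illegal
(6,2): no bracket -> illegal
W mobility = 6

Answer: B=5 W=6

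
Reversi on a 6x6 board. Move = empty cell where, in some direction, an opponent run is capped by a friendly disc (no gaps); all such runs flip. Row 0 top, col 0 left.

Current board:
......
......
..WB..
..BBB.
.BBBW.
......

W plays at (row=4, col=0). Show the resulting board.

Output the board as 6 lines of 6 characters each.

Answer: ......
......
..WB..
..BBB.
WWWWW.
......

Derivation:
Place W at (4,0); scan 8 dirs for brackets.
Dir NW: edge -> no flip
Dir N: first cell '.' (not opp) -> no flip
Dir NE: first cell '.' (not opp) -> no flip
Dir W: edge -> no flip
Dir E: opp run (4,1) (4,2) (4,3) capped by W -> flip
Dir SW: edge -> no flip
Dir S: first cell '.' (not opp) -> no flip
Dir SE: first cell '.' (not opp) -> no flip
All flips: (4,1) (4,2) (4,3)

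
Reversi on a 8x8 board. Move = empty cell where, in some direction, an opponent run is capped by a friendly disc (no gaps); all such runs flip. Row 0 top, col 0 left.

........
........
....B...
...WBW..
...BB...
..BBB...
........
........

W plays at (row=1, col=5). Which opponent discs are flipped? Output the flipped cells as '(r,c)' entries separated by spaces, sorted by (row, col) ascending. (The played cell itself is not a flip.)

Answer: (2,4)

Derivation:
Dir NW: first cell '.' (not opp) -> no flip
Dir N: first cell '.' (not opp) -> no flip
Dir NE: first cell '.' (not opp) -> no flip
Dir W: first cell '.' (not opp) -> no flip
Dir E: first cell '.' (not opp) -> no flip
Dir SW: opp run (2,4) capped by W -> flip
Dir S: first cell '.' (not opp) -> no flip
Dir SE: first cell '.' (not opp) -> no flip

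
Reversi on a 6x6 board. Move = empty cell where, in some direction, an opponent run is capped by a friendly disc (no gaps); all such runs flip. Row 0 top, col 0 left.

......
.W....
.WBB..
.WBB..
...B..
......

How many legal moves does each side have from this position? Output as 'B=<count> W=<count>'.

-- B to move --
(0,0): flips 1 -> legal
(0,1): no bracket -> illegal
(0,2): no bracket -> illegal
(1,0): flips 1 -> legal
(1,2): no bracket -> illegal
(2,0): flips 1 -> legal
(3,0): flips 1 -> legal
(4,0): flips 1 -> legal
(4,1): no bracket -> illegal
(4,2): no bracket -> illegal
B mobility = 5
-- W to move --
(1,2): no bracket -> illegal
(1,3): flips 1 -> legal
(1,4): no bracket -> illegal
(2,4): flips 2 -> legal
(3,4): flips 2 -> legal
(4,1): no bracket -> illegal
(4,2): no bracket -> illegal
(4,4): flips 2 -> legal
(5,2): no bracket -> illegal
(5,3): no bracket -> illegal
(5,4): flips 2 -> legal
W mobility = 5

Answer: B=5 W=5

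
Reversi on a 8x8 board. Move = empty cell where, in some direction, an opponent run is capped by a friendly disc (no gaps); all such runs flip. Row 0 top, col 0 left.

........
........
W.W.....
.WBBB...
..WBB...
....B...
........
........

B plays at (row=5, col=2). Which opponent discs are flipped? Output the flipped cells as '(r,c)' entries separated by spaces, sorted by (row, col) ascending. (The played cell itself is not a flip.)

Answer: (4,2)

Derivation:
Dir NW: first cell '.' (not opp) -> no flip
Dir N: opp run (4,2) capped by B -> flip
Dir NE: first cell 'B' (not opp) -> no flip
Dir W: first cell '.' (not opp) -> no flip
Dir E: first cell '.' (not opp) -> no flip
Dir SW: first cell '.' (not opp) -> no flip
Dir S: first cell '.' (not opp) -> no flip
Dir SE: first cell '.' (not opp) -> no flip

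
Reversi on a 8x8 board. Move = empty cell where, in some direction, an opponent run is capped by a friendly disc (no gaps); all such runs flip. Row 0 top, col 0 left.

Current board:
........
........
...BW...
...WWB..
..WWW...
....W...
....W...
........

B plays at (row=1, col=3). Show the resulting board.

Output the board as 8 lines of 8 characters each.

Answer: ........
...B....
...BB...
...WWB..
..WWW...
....W...
....W...
........

Derivation:
Place B at (1,3); scan 8 dirs for brackets.
Dir NW: first cell '.' (not opp) -> no flip
Dir N: first cell '.' (not opp) -> no flip
Dir NE: first cell '.' (not opp) -> no flip
Dir W: first cell '.' (not opp) -> no flip
Dir E: first cell '.' (not opp) -> no flip
Dir SW: first cell '.' (not opp) -> no flip
Dir S: first cell 'B' (not opp) -> no flip
Dir SE: opp run (2,4) capped by B -> flip
All flips: (2,4)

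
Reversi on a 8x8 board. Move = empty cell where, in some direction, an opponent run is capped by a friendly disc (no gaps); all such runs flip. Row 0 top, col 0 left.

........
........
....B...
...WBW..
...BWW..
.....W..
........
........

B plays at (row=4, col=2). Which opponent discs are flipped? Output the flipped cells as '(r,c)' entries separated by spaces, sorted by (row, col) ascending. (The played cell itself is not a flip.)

Answer: (3,3)

Derivation:
Dir NW: first cell '.' (not opp) -> no flip
Dir N: first cell '.' (not opp) -> no flip
Dir NE: opp run (3,3) capped by B -> flip
Dir W: first cell '.' (not opp) -> no flip
Dir E: first cell 'B' (not opp) -> no flip
Dir SW: first cell '.' (not opp) -> no flip
Dir S: first cell '.' (not opp) -> no flip
Dir SE: first cell '.' (not opp) -> no flip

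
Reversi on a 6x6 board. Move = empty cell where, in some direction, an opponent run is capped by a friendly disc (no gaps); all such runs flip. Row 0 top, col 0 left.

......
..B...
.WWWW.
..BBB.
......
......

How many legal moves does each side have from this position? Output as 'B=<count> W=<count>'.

-- B to move --
(1,0): flips 1 -> legal
(1,1): flips 1 -> legal
(1,3): flips 1 -> legal
(1,4): flips 2 -> legal
(1,5): flips 1 -> legal
(2,0): no bracket -> illegal
(2,5): no bracket -> illegal
(3,0): flips 1 -> legal
(3,1): no bracket -> illegal
(3,5): no bracket -> illegal
B mobility = 6
-- W to move --
(0,1): flips 1 -> legal
(0,2): flips 1 -> legal
(0,3): flips 1 -> legal
(1,1): no bracket -> illegal
(1,3): no bracket -> illegal
(2,5): no bracket -> illegal
(3,1): no bracket -> illegal
(3,5): no bracket -> illegal
(4,1): flips 1 -> legal
(4,2): flips 2 -> legal
(4,3): flips 2 -> legal
(4,4): flips 2 -> legal
(4,5): flips 1 -> legal
W mobility = 8

Answer: B=6 W=8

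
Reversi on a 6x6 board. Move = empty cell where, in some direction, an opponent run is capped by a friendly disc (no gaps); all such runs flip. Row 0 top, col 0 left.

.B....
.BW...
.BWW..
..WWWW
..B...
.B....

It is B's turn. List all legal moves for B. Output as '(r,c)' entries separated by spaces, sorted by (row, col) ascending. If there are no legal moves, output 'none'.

Answer: (0,2) (0,3) (1,3) (2,4) (4,3) (4,4) (4,5)

Derivation:
(0,2): flips 3 -> legal
(0,3): flips 1 -> legal
(1,3): flips 1 -> legal
(1,4): no bracket -> illegal
(2,4): flips 3 -> legal
(2,5): no bracket -> illegal
(3,1): no bracket -> illegal
(4,1): no bracket -> illegal
(4,3): flips 1 -> legal
(4,4): flips 2 -> legal
(4,5): flips 3 -> legal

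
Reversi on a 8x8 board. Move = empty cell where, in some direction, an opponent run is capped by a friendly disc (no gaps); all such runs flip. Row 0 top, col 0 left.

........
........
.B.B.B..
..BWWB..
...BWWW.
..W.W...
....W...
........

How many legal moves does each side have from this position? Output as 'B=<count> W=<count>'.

Answer: B=7 W=11

Derivation:
-- B to move --
(2,2): no bracket -> illegal
(2,4): no bracket -> illegal
(3,6): no bracket -> illegal
(3,7): no bracket -> illegal
(4,1): no bracket -> illegal
(4,2): no bracket -> illegal
(4,7): flips 3 -> legal
(5,1): no bracket -> illegal
(5,3): flips 1 -> legal
(5,5): flips 1 -> legal
(5,6): flips 2 -> legal
(5,7): flips 1 -> legal
(6,1): flips 1 -> legal
(6,2): no bracket -> illegal
(6,3): no bracket -> illegal
(6,5): flips 1 -> legal
(7,3): no bracket -> illegal
(7,4): no bracket -> illegal
(7,5): no bracket -> illegal
B mobility = 7
-- W to move --
(1,0): flips 3 -> legal
(1,1): no bracket -> illegal
(1,2): flips 1 -> legal
(1,3): flips 1 -> legal
(1,4): no bracket -> illegal
(1,5): flips 2 -> legal
(1,6): flips 1 -> legal
(2,0): no bracket -> illegal
(2,2): no bracket -> illegal
(2,4): flips 1 -> legal
(2,6): flips 1 -> legal
(3,0): no bracket -> illegal
(3,1): flips 1 -> legal
(3,6): flips 1 -> legal
(4,1): no bracket -> illegal
(4,2): flips 1 -> legal
(5,3): flips 1 -> legal
W mobility = 11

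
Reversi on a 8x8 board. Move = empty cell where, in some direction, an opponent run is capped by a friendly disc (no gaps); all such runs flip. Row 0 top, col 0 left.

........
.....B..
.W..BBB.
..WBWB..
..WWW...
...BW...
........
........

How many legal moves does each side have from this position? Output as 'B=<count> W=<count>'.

Answer: B=5 W=11

Derivation:
-- B to move --
(1,0): no bracket -> illegal
(1,1): no bracket -> illegal
(1,2): no bracket -> illegal
(2,0): no bracket -> illegal
(2,2): no bracket -> illegal
(2,3): no bracket -> illegal
(3,0): no bracket -> illegal
(3,1): flips 2 -> legal
(4,1): no bracket -> illegal
(4,5): no bracket -> illegal
(5,1): flips 1 -> legal
(5,2): flips 2 -> legal
(5,5): flips 2 -> legal
(6,3): no bracket -> illegal
(6,4): flips 3 -> legal
(6,5): no bracket -> illegal
B mobility = 5
-- W to move --
(0,4): no bracket -> illegal
(0,5): no bracket -> illegal
(0,6): flips 3 -> legal
(1,3): no bracket -> illegal
(1,4): flips 1 -> legal
(1,6): flips 1 -> legal
(1,7): flips 2 -> legal
(2,2): flips 1 -> legal
(2,3): flips 1 -> legal
(2,7): no bracket -> illegal
(3,6): flips 1 -> legal
(3,7): no bracket -> illegal
(4,5): no bracket -> illegal
(4,6): no bracket -> illegal
(5,2): flips 1 -> legal
(6,2): flips 1 -> legal
(6,3): flips 1 -> legal
(6,4): flips 1 -> legal
W mobility = 11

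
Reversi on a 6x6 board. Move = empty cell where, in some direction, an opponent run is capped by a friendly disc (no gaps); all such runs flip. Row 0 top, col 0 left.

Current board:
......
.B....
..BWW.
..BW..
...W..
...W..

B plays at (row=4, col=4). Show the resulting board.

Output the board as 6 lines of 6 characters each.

Place B at (4,4); scan 8 dirs for brackets.
Dir NW: opp run (3,3) capped by B -> flip
Dir N: first cell '.' (not opp) -> no flip
Dir NE: first cell '.' (not opp) -> no flip
Dir W: opp run (4,3), next='.' -> no flip
Dir E: first cell '.' (not opp) -> no flip
Dir SW: opp run (5,3), next=edge -> no flip
Dir S: first cell '.' (not opp) -> no flip
Dir SE: first cell '.' (not opp) -> no flip
All flips: (3,3)

Answer: ......
.B....
..BWW.
..BB..
...WB.
...W..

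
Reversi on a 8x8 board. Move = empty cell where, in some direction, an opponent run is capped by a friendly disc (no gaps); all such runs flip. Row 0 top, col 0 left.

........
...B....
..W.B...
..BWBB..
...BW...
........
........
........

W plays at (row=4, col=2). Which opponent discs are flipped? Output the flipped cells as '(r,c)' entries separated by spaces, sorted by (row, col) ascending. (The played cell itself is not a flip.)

Dir NW: first cell '.' (not opp) -> no flip
Dir N: opp run (3,2) capped by W -> flip
Dir NE: first cell 'W' (not opp) -> no flip
Dir W: first cell '.' (not opp) -> no flip
Dir E: opp run (4,3) capped by W -> flip
Dir SW: first cell '.' (not opp) -> no flip
Dir S: first cell '.' (not opp) -> no flip
Dir SE: first cell '.' (not opp) -> no flip

Answer: (3,2) (4,3)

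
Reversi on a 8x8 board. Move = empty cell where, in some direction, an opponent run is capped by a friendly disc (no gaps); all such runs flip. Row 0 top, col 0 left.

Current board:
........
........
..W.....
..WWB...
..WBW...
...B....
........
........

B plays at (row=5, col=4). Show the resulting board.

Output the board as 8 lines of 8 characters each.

Answer: ........
........
..W.....
..WWB...
..WBB...
...BB...
........
........

Derivation:
Place B at (5,4); scan 8 dirs for brackets.
Dir NW: first cell 'B' (not opp) -> no flip
Dir N: opp run (4,4) capped by B -> flip
Dir NE: first cell '.' (not opp) -> no flip
Dir W: first cell 'B' (not opp) -> no flip
Dir E: first cell '.' (not opp) -> no flip
Dir SW: first cell '.' (not opp) -> no flip
Dir S: first cell '.' (not opp) -> no flip
Dir SE: first cell '.' (not opp) -> no flip
All flips: (4,4)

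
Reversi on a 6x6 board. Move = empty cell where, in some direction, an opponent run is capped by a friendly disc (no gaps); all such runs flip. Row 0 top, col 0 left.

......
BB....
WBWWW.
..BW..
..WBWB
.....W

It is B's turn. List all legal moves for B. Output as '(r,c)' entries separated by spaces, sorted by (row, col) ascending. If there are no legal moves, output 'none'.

Answer: (1,2) (1,3) (1,4) (2,5) (3,0) (3,4) (4,1) (5,2)

Derivation:
(1,2): flips 1 -> legal
(1,3): flips 2 -> legal
(1,4): flips 1 -> legal
(1,5): no bracket -> illegal
(2,5): flips 3 -> legal
(3,0): flips 1 -> legal
(3,1): no bracket -> illegal
(3,4): flips 1 -> legal
(3,5): no bracket -> illegal
(4,1): flips 1 -> legal
(5,1): no bracket -> illegal
(5,2): flips 1 -> legal
(5,3): no bracket -> illegal
(5,4): no bracket -> illegal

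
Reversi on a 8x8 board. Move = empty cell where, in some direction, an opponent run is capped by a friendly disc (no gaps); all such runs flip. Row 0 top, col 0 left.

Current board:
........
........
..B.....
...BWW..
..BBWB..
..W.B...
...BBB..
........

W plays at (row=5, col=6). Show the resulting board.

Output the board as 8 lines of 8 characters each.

Answer: ........
........
..B.....
...BWW..
..BBWW..
..W.B.W.
...BBB..
........

Derivation:
Place W at (5,6); scan 8 dirs for brackets.
Dir NW: opp run (4,5) capped by W -> flip
Dir N: first cell '.' (not opp) -> no flip
Dir NE: first cell '.' (not opp) -> no flip
Dir W: first cell '.' (not opp) -> no flip
Dir E: first cell '.' (not opp) -> no flip
Dir SW: opp run (6,5), next='.' -> no flip
Dir S: first cell '.' (not opp) -> no flip
Dir SE: first cell '.' (not opp) -> no flip
All flips: (4,5)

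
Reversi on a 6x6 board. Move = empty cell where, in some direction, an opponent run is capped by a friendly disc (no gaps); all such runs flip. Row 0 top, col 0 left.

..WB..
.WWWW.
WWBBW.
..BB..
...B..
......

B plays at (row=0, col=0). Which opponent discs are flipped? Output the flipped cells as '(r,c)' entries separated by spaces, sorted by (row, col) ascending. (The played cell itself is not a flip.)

Answer: (1,1)

Derivation:
Dir NW: edge -> no flip
Dir N: edge -> no flip
Dir NE: edge -> no flip
Dir W: edge -> no flip
Dir E: first cell '.' (not opp) -> no flip
Dir SW: edge -> no flip
Dir S: first cell '.' (not opp) -> no flip
Dir SE: opp run (1,1) capped by B -> flip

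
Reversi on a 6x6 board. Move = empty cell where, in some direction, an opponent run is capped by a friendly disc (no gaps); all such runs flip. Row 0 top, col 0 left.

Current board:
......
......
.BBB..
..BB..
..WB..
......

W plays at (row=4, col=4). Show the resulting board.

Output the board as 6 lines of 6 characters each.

Answer: ......
......
.BBB..
..BB..
..WWW.
......

Derivation:
Place W at (4,4); scan 8 dirs for brackets.
Dir NW: opp run (3,3) (2,2), next='.' -> no flip
Dir N: first cell '.' (not opp) -> no flip
Dir NE: first cell '.' (not opp) -> no flip
Dir W: opp run (4,3) capped by W -> flip
Dir E: first cell '.' (not opp) -> no flip
Dir SW: first cell '.' (not opp) -> no flip
Dir S: first cell '.' (not opp) -> no flip
Dir SE: first cell '.' (not opp) -> no flip
All flips: (4,3)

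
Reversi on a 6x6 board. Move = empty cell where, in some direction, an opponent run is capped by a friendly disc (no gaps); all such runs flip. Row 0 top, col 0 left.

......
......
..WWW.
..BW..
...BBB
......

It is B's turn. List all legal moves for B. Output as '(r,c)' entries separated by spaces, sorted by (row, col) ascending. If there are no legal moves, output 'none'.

(1,1): flips 2 -> legal
(1,2): flips 1 -> legal
(1,3): flips 2 -> legal
(1,4): flips 1 -> legal
(1,5): no bracket -> illegal
(2,1): no bracket -> illegal
(2,5): no bracket -> illegal
(3,1): no bracket -> illegal
(3,4): flips 1 -> legal
(3,5): no bracket -> illegal
(4,2): no bracket -> illegal

Answer: (1,1) (1,2) (1,3) (1,4) (3,4)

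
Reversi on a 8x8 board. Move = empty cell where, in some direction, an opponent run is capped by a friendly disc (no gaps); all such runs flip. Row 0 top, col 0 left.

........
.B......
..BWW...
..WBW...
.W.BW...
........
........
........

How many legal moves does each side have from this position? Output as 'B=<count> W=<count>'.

-- B to move --
(1,2): no bracket -> illegal
(1,3): flips 1 -> legal
(1,4): no bracket -> illegal
(1,5): flips 1 -> legal
(2,1): flips 1 -> legal
(2,5): flips 3 -> legal
(3,0): no bracket -> illegal
(3,1): flips 1 -> legal
(3,5): flips 1 -> legal
(4,0): no bracket -> illegal
(4,2): flips 1 -> legal
(4,5): flips 1 -> legal
(5,0): no bracket -> illegal
(5,1): no bracket -> illegal
(5,2): no bracket -> illegal
(5,3): no bracket -> illegal
(5,4): no bracket -> illegal
(5,5): flips 1 -> legal
B mobility = 9
-- W to move --
(0,0): flips 3 -> legal
(0,1): no bracket -> illegal
(0,2): no bracket -> illegal
(1,0): no bracket -> illegal
(1,2): flips 1 -> legal
(1,3): no bracket -> illegal
(2,0): no bracket -> illegal
(2,1): flips 1 -> legal
(3,1): no bracket -> illegal
(4,2): flips 2 -> legal
(5,2): flips 1 -> legal
(5,3): flips 2 -> legal
(5,4): flips 1 -> legal
W mobility = 7

Answer: B=9 W=7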